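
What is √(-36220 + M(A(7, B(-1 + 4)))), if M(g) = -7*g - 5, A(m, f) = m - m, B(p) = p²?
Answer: 15*I*√161 ≈ 190.33*I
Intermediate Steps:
A(m, f) = 0
M(g) = -5 - 7*g
√(-36220 + M(A(7, B(-1 + 4)))) = √(-36220 + (-5 - 7*0)) = √(-36220 + (-5 + 0)) = √(-36220 - 5) = √(-36225) = 15*I*√161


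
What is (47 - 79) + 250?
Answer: 218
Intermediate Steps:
(47 - 79) + 250 = -32 + 250 = 218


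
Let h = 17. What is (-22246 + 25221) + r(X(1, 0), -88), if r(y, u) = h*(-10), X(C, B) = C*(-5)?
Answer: 2805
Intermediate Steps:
X(C, B) = -5*C
r(y, u) = -170 (r(y, u) = 17*(-10) = -170)
(-22246 + 25221) + r(X(1, 0), -88) = (-22246 + 25221) - 170 = 2975 - 170 = 2805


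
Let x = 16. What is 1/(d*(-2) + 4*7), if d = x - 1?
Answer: -½ ≈ -0.50000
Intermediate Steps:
d = 15 (d = 16 - 1 = 15)
1/(d*(-2) + 4*7) = 1/(15*(-2) + 4*7) = 1/(-30 + 28) = 1/(-2) = -½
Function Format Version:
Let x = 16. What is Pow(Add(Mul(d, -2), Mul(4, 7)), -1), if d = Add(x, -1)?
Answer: Rational(-1, 2) ≈ -0.50000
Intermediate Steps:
d = 15 (d = Add(16, -1) = 15)
Pow(Add(Mul(d, -2), Mul(4, 7)), -1) = Pow(Add(Mul(15, -2), Mul(4, 7)), -1) = Pow(Add(-30, 28), -1) = Pow(-2, -1) = Rational(-1, 2)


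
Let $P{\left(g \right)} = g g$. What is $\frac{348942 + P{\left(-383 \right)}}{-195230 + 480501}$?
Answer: $\frac{495631}{285271} \approx 1.7374$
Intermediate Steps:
$P{\left(g \right)} = g^{2}$
$\frac{348942 + P{\left(-383 \right)}}{-195230 + 480501} = \frac{348942 + \left(-383\right)^{2}}{-195230 + 480501} = \frac{348942 + 146689}{285271} = 495631 \cdot \frac{1}{285271} = \frac{495631}{285271}$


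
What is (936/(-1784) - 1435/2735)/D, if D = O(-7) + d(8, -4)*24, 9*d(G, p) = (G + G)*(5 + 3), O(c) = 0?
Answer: -375/121981 ≈ -0.0030743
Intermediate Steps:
d(G, p) = 16*G/9 (d(G, p) = ((G + G)*(5 + 3))/9 = ((2*G)*8)/9 = (16*G)/9 = 16*G/9)
D = 1024/3 (D = 0 + ((16/9)*8)*24 = 0 + (128/9)*24 = 0 + 1024/3 = 1024/3 ≈ 341.33)
(936/(-1784) - 1435/2735)/D = (936/(-1784) - 1435/2735)/(1024/3) = (936*(-1/1784) - 1435*1/2735)*(3/1024) = (-117/223 - 287/547)*(3/1024) = -128000/121981*3/1024 = -375/121981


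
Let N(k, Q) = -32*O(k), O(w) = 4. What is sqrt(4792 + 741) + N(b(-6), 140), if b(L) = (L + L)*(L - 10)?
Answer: -128 + sqrt(5533) ≈ -53.616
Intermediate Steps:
b(L) = 2*L*(-10 + L) (b(L) = (2*L)*(-10 + L) = 2*L*(-10 + L))
N(k, Q) = -128 (N(k, Q) = -32*4 = -128)
sqrt(4792 + 741) + N(b(-6), 140) = sqrt(4792 + 741) - 128 = sqrt(5533) - 128 = -128 + sqrt(5533)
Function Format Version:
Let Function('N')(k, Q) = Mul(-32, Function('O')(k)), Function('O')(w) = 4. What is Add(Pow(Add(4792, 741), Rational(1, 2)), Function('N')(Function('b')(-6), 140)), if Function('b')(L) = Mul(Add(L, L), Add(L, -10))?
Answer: Add(-128, Pow(5533, Rational(1, 2))) ≈ -53.616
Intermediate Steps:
Function('b')(L) = Mul(2, L, Add(-10, L)) (Function('b')(L) = Mul(Mul(2, L), Add(-10, L)) = Mul(2, L, Add(-10, L)))
Function('N')(k, Q) = -128 (Function('N')(k, Q) = Mul(-32, 4) = -128)
Add(Pow(Add(4792, 741), Rational(1, 2)), Function('N')(Function('b')(-6), 140)) = Add(Pow(Add(4792, 741), Rational(1, 2)), -128) = Add(Pow(5533, Rational(1, 2)), -128) = Add(-128, Pow(5533, Rational(1, 2)))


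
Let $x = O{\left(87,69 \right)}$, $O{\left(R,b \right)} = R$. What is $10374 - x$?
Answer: $10287$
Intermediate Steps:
$x = 87$
$10374 - x = 10374 - 87 = 10287$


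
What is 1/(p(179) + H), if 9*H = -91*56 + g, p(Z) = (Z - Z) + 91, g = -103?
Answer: -3/1460 ≈ -0.0020548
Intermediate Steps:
p(Z) = 91 (p(Z) = 0 + 91 = 91)
H = -1733/3 (H = (-91*56 - 103)/9 = (-5096 - 103)/9 = (⅑)*(-5199) = -1733/3 ≈ -577.67)
1/(p(179) + H) = 1/(91 - 1733/3) = 1/(-1460/3) = -3/1460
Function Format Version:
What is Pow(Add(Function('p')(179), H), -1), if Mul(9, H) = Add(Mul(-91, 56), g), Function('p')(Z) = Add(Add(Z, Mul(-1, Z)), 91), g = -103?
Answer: Rational(-3, 1460) ≈ -0.0020548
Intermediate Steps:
Function('p')(Z) = 91 (Function('p')(Z) = Add(0, 91) = 91)
H = Rational(-1733, 3) (H = Mul(Rational(1, 9), Add(Mul(-91, 56), -103)) = Mul(Rational(1, 9), Add(-5096, -103)) = Mul(Rational(1, 9), -5199) = Rational(-1733, 3) ≈ -577.67)
Pow(Add(Function('p')(179), H), -1) = Pow(Add(91, Rational(-1733, 3)), -1) = Pow(Rational(-1460, 3), -1) = Rational(-3, 1460)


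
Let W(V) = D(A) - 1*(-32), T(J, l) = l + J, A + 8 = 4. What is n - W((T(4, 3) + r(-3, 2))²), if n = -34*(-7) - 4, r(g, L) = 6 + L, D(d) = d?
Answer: 206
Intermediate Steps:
A = -4 (A = -8 + 4 = -4)
T(J, l) = J + l
W(V) = 28 (W(V) = -4 - 1*(-32) = -4 + 32 = 28)
n = 234 (n = 238 - 4 = 234)
n - W((T(4, 3) + r(-3, 2))²) = 234 - 1*28 = 234 - 28 = 206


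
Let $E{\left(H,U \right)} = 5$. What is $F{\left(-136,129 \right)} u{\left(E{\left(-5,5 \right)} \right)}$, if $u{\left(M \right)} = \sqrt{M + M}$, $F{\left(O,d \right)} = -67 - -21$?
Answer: $- 46 \sqrt{10} \approx -145.46$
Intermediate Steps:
$F{\left(O,d \right)} = -46$ ($F{\left(O,d \right)} = -67 + 21 = -46$)
$u{\left(M \right)} = \sqrt{2} \sqrt{M}$ ($u{\left(M \right)} = \sqrt{2 M} = \sqrt{2} \sqrt{M}$)
$F{\left(-136,129 \right)} u{\left(E{\left(-5,5 \right)} \right)} = - 46 \sqrt{2} \sqrt{5} = - 46 \sqrt{10}$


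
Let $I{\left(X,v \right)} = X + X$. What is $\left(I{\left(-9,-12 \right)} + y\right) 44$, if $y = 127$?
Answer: $4796$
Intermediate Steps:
$I{\left(X,v \right)} = 2 X$
$\left(I{\left(-9,-12 \right)} + y\right) 44 = \left(2 \left(-9\right) + 127\right) 44 = \left(-18 + 127\right) 44 = 109 \cdot 44 = 4796$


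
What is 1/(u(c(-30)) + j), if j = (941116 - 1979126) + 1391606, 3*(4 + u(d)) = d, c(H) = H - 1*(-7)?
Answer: 3/1060753 ≈ 2.8282e-6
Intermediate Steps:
c(H) = 7 + H (c(H) = H + 7 = 7 + H)
u(d) = -4 + d/3
j = 353596 (j = -1038010 + 1391606 = 353596)
1/(u(c(-30)) + j) = 1/((-4 + (7 - 30)/3) + 353596) = 1/((-4 + (⅓)*(-23)) + 353596) = 1/((-4 - 23/3) + 353596) = 1/(-35/3 + 353596) = 1/(1060753/3) = 3/1060753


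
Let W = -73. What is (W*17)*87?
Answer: -107967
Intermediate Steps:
(W*17)*87 = -73*17*87 = -1241*87 = -107967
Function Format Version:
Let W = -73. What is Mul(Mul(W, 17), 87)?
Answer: -107967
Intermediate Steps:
Mul(Mul(W, 17), 87) = Mul(Mul(-73, 17), 87) = Mul(-1241, 87) = -107967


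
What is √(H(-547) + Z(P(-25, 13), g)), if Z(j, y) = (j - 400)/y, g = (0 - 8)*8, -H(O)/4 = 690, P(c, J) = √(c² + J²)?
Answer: √(-176240 - √794)/8 ≈ 52.48*I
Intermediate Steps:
P(c, J) = √(J² + c²)
H(O) = -2760 (H(O) = -4*690 = -2760)
g = -64 (g = -8*8 = -64)
Z(j, y) = (-400 + j)/y
√(H(-547) + Z(P(-25, 13), g)) = √(-2760 + (-400 + √(13² + (-25)²))/(-64)) = √(-2760 - (-400 + √(169 + 625))/64) = √(-2760 - (-400 + √794)/64) = √(-2760 + (25/4 - √794/64)) = √(-11015/4 - √794/64)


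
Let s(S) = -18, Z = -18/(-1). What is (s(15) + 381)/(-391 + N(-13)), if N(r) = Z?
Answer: -363/373 ≈ -0.97319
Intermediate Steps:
Z = 18 (Z = -18*(-1) = 18)
N(r) = 18
(s(15) + 381)/(-391 + N(-13)) = (-18 + 381)/(-391 + 18) = 363/(-373) = 363*(-1/373) = -363/373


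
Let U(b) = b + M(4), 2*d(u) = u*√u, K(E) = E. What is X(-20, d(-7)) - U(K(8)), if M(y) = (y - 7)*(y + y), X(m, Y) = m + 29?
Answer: 25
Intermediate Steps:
d(u) = u^(3/2)/2 (d(u) = (u*√u)/2 = u^(3/2)/2)
X(m, Y) = 29 + m
M(y) = 2*y*(-7 + y) (M(y) = (-7 + y)*(2*y) = 2*y*(-7 + y))
U(b) = -24 + b (U(b) = b + 2*4*(-7 + 4) = b + 2*4*(-3) = b - 24 = -24 + b)
X(-20, d(-7)) - U(K(8)) = (29 - 20) - (-24 + 8) = 9 - 1*(-16) = 9 + 16 = 25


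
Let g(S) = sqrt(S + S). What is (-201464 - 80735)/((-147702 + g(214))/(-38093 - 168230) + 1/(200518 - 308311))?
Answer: -28705225116043190854503/72817972438041637 - 388696119364764666*sqrt(107)/72817972438041637 ≈ -3.9426e+5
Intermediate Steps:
g(S) = sqrt(2)*sqrt(S) (g(S) = sqrt(2*S) = sqrt(2)*sqrt(S))
(-201464 - 80735)/((-147702 + g(214))/(-38093 - 168230) + 1/(200518 - 308311)) = (-201464 - 80735)/((-147702 + sqrt(2)*sqrt(214))/(-38093 - 168230) + 1/(200518 - 308311)) = -282199/((-147702 + 2*sqrt(107))/(-206323) + 1/(-107793)) = -282199/((-147702 + 2*sqrt(107))*(-1/206323) - 1/107793) = -282199/((147702/206323 - 2*sqrt(107)/206323) - 1/107793) = -282199/(269848057/376952121 - 2*sqrt(107)/206323)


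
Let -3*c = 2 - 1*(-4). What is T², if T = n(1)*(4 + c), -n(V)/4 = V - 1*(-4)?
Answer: 1600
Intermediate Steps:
n(V) = -16 - 4*V (n(V) = -4*(V - 1*(-4)) = -4*(V + 4) = -4*(4 + V) = -16 - 4*V)
c = -2 (c = -(2 - 1*(-4))/3 = -(2 + 4)/3 = -⅓*6 = -2)
T = -40 (T = (-16 - 4*1)*(4 - 2) = (-16 - 4)*2 = -20*2 = -40)
T² = (-40)² = 1600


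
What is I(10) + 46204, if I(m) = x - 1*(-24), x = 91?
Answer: 46319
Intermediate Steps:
I(m) = 115 (I(m) = 91 - 1*(-24) = 91 + 24 = 115)
I(10) + 46204 = 115 + 46204 = 46319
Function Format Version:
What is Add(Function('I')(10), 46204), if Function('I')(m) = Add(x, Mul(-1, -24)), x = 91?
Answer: 46319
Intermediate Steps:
Function('I')(m) = 115 (Function('I')(m) = Add(91, Mul(-1, -24)) = Add(91, 24) = 115)
Add(Function('I')(10), 46204) = Add(115, 46204) = 46319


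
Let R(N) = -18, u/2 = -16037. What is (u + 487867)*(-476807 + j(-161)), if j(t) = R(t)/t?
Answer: -34989363960837/161 ≈ -2.1733e+11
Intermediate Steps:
u = -32074 (u = 2*(-16037) = -32074)
j(t) = -18/t
(u + 487867)*(-476807 + j(-161)) = (-32074 + 487867)*(-476807 - 18/(-161)) = 455793*(-476807 - 18*(-1/161)) = 455793*(-476807 + 18/161) = 455793*(-76765909/161) = -34989363960837/161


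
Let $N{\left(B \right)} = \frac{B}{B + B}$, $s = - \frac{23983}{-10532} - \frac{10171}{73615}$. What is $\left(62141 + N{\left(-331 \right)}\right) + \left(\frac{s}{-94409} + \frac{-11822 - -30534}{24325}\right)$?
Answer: $\frac{3161276457980404483299}{50871596697380900} \approx 62142.0$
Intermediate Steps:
$s = \frac{1658387573}{775313180}$ ($s = \left(-23983\right) \left(- \frac{1}{10532}\right) - \frac{10171}{73615} = \frac{23983}{10532} - \frac{10171}{73615} = \frac{1658387573}{775313180} \approx 2.139$)
$N{\left(B \right)} = \frac{1}{2}$ ($N{\left(B \right)} = \frac{B}{2 B} = \frac{1}{2 B} B = \frac{1}{2}$)
$\left(62141 + N{\left(-331 \right)}\right) + \left(\frac{s}{-94409} + \frac{-11822 - -30534}{24325}\right) = \left(62141 + \frac{1}{2}\right) + \left(\frac{1658387573}{775313180 \left(-94409\right)} + \frac{-11822 - -30534}{24325}\right) = \frac{124283}{2} + \left(\frac{1658387573}{775313180} \left(- \frac{1}{94409}\right) + \left(-11822 + 30534\right) \frac{1}{24325}\right) = \frac{124283}{2} + \left(- \frac{1658387573}{73196542010620} + 18712 \cdot \frac{1}{24325}\right) = \frac{124283}{2} + \left(- \frac{1658387573}{73196542010620} + \frac{18712}{24325}\right) = \frac{124283}{2} + \frac{39131810109285949}{50871596697380900} = \frac{3161276457980404483299}{50871596697380900}$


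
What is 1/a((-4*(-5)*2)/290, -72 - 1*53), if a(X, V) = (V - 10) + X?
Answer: -29/3911 ≈ -0.0074150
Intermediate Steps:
a(X, V) = -10 + V + X (a(X, V) = (-10 + V) + X = -10 + V + X)
1/a((-4*(-5)*2)/290, -72 - 1*53) = 1/(-10 + (-72 - 1*53) + (-4*(-5)*2)/290) = 1/(-10 + (-72 - 53) + (20*2)*(1/290)) = 1/(-10 - 125 + 40*(1/290)) = 1/(-10 - 125 + 4/29) = 1/(-3911/29) = -29/3911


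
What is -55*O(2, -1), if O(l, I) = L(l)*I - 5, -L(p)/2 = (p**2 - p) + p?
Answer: -165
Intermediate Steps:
L(p) = -2*p**2 (L(p) = -2*((p**2 - p) + p) = -2*p**2)
O(l, I) = -5 - 2*I*l**2 (O(l, I) = (-2*l**2)*I - 5 = -2*I*l**2 - 5 = -5 - 2*I*l**2)
-55*O(2, -1) = -55*(-5 - 2*(-1)*2**2) = -55*(-5 - 2*(-1)*4) = -55*(-5 + 8) = -55*3 = -165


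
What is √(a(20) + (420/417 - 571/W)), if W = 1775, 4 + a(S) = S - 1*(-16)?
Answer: √79586882639/49345 ≈ 5.7171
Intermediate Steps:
a(S) = 12 + S (a(S) = -4 + (S - 1*(-16)) = -4 + (S + 16) = -4 + (16 + S) = 12 + S)
√(a(20) + (420/417 - 571/W)) = √((12 + 20) + (420/417 - 571/1775)) = √(32 + (420*(1/417) - 571*1/1775)) = √(32 + (140/139 - 571/1775)) = √(32 + 169131/246725) = √(8064331/246725) = √79586882639/49345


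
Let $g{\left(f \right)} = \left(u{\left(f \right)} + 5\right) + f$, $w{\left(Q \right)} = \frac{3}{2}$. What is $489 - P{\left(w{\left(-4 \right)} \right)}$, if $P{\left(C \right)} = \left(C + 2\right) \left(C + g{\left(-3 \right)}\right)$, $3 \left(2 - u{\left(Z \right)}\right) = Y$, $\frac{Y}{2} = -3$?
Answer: $\frac{1851}{4} \approx 462.75$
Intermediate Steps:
$Y = -6$ ($Y = 2 \left(-3\right) = -6$)
$u{\left(Z \right)} = 4$ ($u{\left(Z \right)} = 2 - -2 = 2 + 2 = 4$)
$w{\left(Q \right)} = \frac{3}{2}$ ($w{\left(Q \right)} = 3 \cdot \frac{1}{2} = \frac{3}{2}$)
$g{\left(f \right)} = 9 + f$ ($g{\left(f \right)} = \left(4 + 5\right) + f = 9 + f$)
$P{\left(C \right)} = \left(2 + C\right) \left(6 + C\right)$ ($P{\left(C \right)} = \left(C + 2\right) \left(C + \left(9 - 3\right)\right) = \left(2 + C\right) \left(C + 6\right) = \left(2 + C\right) \left(6 + C\right)$)
$489 - P{\left(w{\left(-4 \right)} \right)} = 489 - \left(12 + \left(\frac{3}{2}\right)^{2} + 8 \cdot \frac{3}{2}\right) = 489 - \left(12 + \frac{9}{4} + 12\right) = 489 - \frac{105}{4} = \frac{1851}{4}$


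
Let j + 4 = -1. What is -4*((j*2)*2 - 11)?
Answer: 124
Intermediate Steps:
j = -5 (j = -4 - 1 = -5)
-4*((j*2)*2 - 11) = -4*(-5*2*2 - 11) = -4*(-10*2 - 11) = -4*(-20 - 11) = -4*(-31) = 124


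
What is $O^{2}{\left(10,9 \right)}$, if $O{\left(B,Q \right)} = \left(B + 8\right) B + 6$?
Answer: $34596$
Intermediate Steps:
$O{\left(B,Q \right)} = 6 + B \left(8 + B\right)$ ($O{\left(B,Q \right)} = \left(8 + B\right) B + 6 = B \left(8 + B\right) + 6 = 6 + B \left(8 + B\right)$)
$O^{2}{\left(10,9 \right)} = \left(6 + 10^{2} + 8 \cdot 10\right)^{2} = \left(6 + 100 + 80\right)^{2} = 186^{2} = 34596$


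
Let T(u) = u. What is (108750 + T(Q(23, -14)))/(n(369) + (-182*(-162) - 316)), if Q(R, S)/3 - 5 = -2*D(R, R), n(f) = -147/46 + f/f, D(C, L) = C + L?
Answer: 57362/15421 ≈ 3.7197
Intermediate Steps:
n(f) = -101/46 (n(f) = -147*1/46 + 1 = -147/46 + 1 = -101/46)
Q(R, S) = 15 - 12*R (Q(R, S) = 15 + 3*(-2*(R + R)) = 15 + 3*(-4*R) = 15 - 12*R)
(108750 + T(Q(23, -14)))/(n(369) + (-182*(-162) - 316)) = (108750 + (15 - 12*23))/(-101/46 + (-182*(-162) - 316)) = (108750 + (15 - 276))/(-101/46 + (29484 - 316)) = (108750 - 261)/(-101/46 + 29168) = 108489/(1341627/46) = 108489*(46/1341627) = 57362/15421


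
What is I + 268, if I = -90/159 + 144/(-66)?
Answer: 154642/583 ≈ 265.25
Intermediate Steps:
I = -1602/583 (I = -90*1/159 + 144*(-1/66) = -30/53 - 24/11 = -1602/583 ≈ -2.7479)
I + 268 = -1602/583 + 268 = 154642/583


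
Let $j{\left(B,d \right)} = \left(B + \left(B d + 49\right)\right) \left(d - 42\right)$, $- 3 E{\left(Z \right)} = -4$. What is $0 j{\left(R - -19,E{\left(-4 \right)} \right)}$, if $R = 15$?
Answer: $0$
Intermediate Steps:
$E{\left(Z \right)} = \frac{4}{3}$ ($E{\left(Z \right)} = \left(- \frac{1}{3}\right) \left(-4\right) = \frac{4}{3}$)
$j{\left(B,d \right)} = \left(-42 + d\right) \left(49 + B + B d\right)$ ($j{\left(B,d \right)} = \left(B + \left(49 + B d\right)\right) \left(-42 + d\right) = \left(49 + B + B d\right) \left(-42 + d\right) = \left(-42 + d\right) \left(49 + B + B d\right)$)
$0 j{\left(R - -19,E{\left(-4 \right)} \right)} = 0 \left(-2058 - 42 \left(15 - -19\right) + 49 \cdot \frac{4}{3} + \left(15 - -19\right) \left(\frac{4}{3}\right)^{2} - 41 \left(15 - -19\right) \frac{4}{3}\right) = 0 \left(-2058 - 42 \left(15 + 19\right) + \frac{196}{3} + \left(15 + 19\right) \frac{16}{9} - 41 \left(15 + 19\right) \frac{4}{3}\right) = 0 \left(-2058 - 1428 + \frac{196}{3} + 34 \cdot \frac{16}{9} - 1394 \cdot \frac{4}{3}\right) = 0 \left(-2058 - 1428 + \frac{196}{3} + \frac{544}{9} - \frac{5576}{3}\right) = 0 \left(- \frac{46970}{9}\right) = 0$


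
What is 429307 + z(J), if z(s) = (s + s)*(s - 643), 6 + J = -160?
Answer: 697895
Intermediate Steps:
J = -166 (J = -6 - 160 = -166)
z(s) = 2*s*(-643 + s) (z(s) = (2*s)*(-643 + s) = 2*s*(-643 + s))
429307 + z(J) = 429307 + 2*(-166)*(-643 - 166) = 429307 + 2*(-166)*(-809) = 429307 + 268588 = 697895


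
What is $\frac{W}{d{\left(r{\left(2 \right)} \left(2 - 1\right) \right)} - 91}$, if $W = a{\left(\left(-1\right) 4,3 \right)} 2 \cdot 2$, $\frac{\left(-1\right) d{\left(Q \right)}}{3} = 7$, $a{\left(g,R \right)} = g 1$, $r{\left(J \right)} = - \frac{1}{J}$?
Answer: $\frac{1}{7} \approx 0.14286$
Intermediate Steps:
$a{\left(g,R \right)} = g$
$d{\left(Q \right)} = -21$ ($d{\left(Q \right)} = \left(-3\right) 7 = -21$)
$W = -16$ ($W = \left(-1\right) 4 \cdot 2 \cdot 2 = \left(-4\right) 2 \cdot 2 = \left(-8\right) 2 = -16$)
$\frac{W}{d{\left(r{\left(2 \right)} \left(2 - 1\right) \right)} - 91} = \frac{1}{-21 - 91} \left(-16\right) = \frac{1}{-112} \left(-16\right) = \left(- \frac{1}{112}\right) \left(-16\right) = \frac{1}{7}$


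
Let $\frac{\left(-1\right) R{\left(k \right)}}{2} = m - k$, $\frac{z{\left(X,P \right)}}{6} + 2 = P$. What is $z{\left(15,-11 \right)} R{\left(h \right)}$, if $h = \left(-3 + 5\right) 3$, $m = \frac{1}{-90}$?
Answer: $- \frac{14066}{15} \approx -937.73$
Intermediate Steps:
$m = - \frac{1}{90} \approx -0.011111$
$z{\left(X,P \right)} = -12 + 6 P$
$h = 6$ ($h = 2 \cdot 3 = 6$)
$R{\left(k \right)} = \frac{1}{45} + 2 k$ ($R{\left(k \right)} = - 2 \left(- \frac{1}{90} - k\right) = \frac{1}{45} + 2 k$)
$z{\left(15,-11 \right)} R{\left(h \right)} = \left(-12 + 6 \left(-11\right)\right) \left(\frac{1}{45} + 2 \cdot 6\right) = \left(-12 - 66\right) \left(\frac{1}{45} + 12\right) = \left(-78\right) \frac{541}{45} = - \frac{14066}{15}$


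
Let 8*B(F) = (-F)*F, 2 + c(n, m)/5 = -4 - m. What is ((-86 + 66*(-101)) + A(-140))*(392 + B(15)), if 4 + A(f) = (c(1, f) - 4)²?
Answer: 158940600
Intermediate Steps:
c(n, m) = -30 - 5*m (c(n, m) = -10 + 5*(-4 - m) = -10 + (-20 - 5*m) = -30 - 5*m)
A(f) = -4 + (-34 - 5*f)² (A(f) = -4 + ((-30 - 5*f) - 4)² = -4 + (-34 - 5*f)²)
B(F) = -F²/8 (B(F) = ((-F)*F)/8 = (-F²)/8 = -F²/8)
((-86 + 66*(-101)) + A(-140))*(392 + B(15)) = ((-86 + 66*(-101)) + (-4 + (34 + 5*(-140))²))*(392 - ⅛*15²) = ((-86 - 6666) + (-4 + (34 - 700)²))*(392 - ⅛*225) = (-6752 + (-4 + (-666)²))*(392 - 225/8) = (-6752 + (-4 + 443556))*(2911/8) = (-6752 + 443552)*(2911/8) = 436800*(2911/8) = 158940600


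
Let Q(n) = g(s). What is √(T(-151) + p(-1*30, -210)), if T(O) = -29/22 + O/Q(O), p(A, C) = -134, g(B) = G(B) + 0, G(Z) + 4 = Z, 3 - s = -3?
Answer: I*√25509/11 ≈ 14.52*I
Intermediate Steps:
s = 6 (s = 3 - 1*(-3) = 3 + 3 = 6)
G(Z) = -4 + Z
g(B) = -4 + B (g(B) = (-4 + B) + 0 = -4 + B)
Q(n) = 2 (Q(n) = -4 + 6 = 2)
T(O) = -29/22 + O/2
√(T(-151) + p(-1*30, -210)) = √((-29/22 + (½)*(-151)) - 134) = √((-29/22 - 151/2) - 134) = √(-845/11 - 134) = √(-2319/11) = I*√25509/11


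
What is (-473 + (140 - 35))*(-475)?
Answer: 174800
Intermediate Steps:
(-473 + (140 - 35))*(-475) = (-473 + 105)*(-475) = -368*(-475) = 174800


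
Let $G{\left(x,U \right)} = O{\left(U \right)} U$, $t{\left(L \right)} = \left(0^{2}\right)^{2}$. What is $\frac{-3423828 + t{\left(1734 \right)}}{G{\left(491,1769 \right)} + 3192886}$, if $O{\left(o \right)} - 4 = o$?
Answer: $- \frac{3423828}{6329323} \approx -0.54095$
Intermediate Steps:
$O{\left(o \right)} = 4 + o$
$t{\left(L \right)} = 0$ ($t{\left(L \right)} = 0^{2} = 0$)
$G{\left(x,U \right)} = U \left(4 + U\right)$ ($G{\left(x,U \right)} = \left(4 + U\right) U = U \left(4 + U\right)$)
$\frac{-3423828 + t{\left(1734 \right)}}{G{\left(491,1769 \right)} + 3192886} = \frac{-3423828 + 0}{1769 \left(4 + 1769\right) + 3192886} = - \frac{3423828}{1769 \cdot 1773 + 3192886} = - \frac{3423828}{3136437 + 3192886} = - \frac{3423828}{6329323}$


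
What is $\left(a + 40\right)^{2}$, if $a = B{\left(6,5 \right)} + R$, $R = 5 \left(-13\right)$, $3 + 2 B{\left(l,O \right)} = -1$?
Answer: $729$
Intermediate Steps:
$B{\left(l,O \right)} = -2$ ($B{\left(l,O \right)} = - \frac{3}{2} + \frac{1}{2} \left(-1\right) = - \frac{3}{2} - \frac{1}{2} = -2$)
$R = -65$
$a = -67$ ($a = -2 - 65 = -67$)
$\left(a + 40\right)^{2} = \left(-67 + 40\right)^{2} = \left(-27\right)^{2} = 729$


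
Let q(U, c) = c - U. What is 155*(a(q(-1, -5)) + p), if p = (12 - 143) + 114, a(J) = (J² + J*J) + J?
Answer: 1705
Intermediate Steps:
a(J) = J + 2*J² (a(J) = (J² + J²) + J = 2*J² + J = J + 2*J²)
p = -17 (p = -131 + 114 = -17)
155*(a(q(-1, -5)) + p) = 155*((-5 - 1*(-1))*(1 + 2*(-5 - 1*(-1))) - 17) = 155*((-5 + 1)*(1 + 2*(-5 + 1)) - 17) = 155*(-4*(1 + 2*(-4)) - 17) = 155*(-4*(1 - 8) - 17) = 155*(-4*(-7) - 17) = 155*(28 - 17) = 155*11 = 1705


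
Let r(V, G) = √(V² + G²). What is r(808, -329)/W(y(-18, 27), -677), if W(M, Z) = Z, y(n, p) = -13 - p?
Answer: -29*√905/677 ≈ -1.2886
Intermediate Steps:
r(V, G) = √(G² + V²)
r(808, -329)/W(y(-18, 27), -677) = √((-329)² + 808²)/(-677) = √(108241 + 652864)*(-1/677) = √761105*(-1/677) = (29*√905)*(-1/677) = -29*√905/677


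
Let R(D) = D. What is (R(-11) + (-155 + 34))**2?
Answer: 17424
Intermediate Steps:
(R(-11) + (-155 + 34))**2 = (-11 + (-155 + 34))**2 = (-11 - 121)**2 = (-132)**2 = 17424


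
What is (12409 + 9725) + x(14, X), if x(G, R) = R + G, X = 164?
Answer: 22312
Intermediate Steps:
x(G, R) = G + R
(12409 + 9725) + x(14, X) = (12409 + 9725) + (14 + 164) = 22134 + 178 = 22312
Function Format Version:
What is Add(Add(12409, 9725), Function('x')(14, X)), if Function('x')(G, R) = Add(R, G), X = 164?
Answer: 22312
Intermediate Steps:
Function('x')(G, R) = Add(G, R)
Add(Add(12409, 9725), Function('x')(14, X)) = Add(Add(12409, 9725), Add(14, 164)) = Add(22134, 178) = 22312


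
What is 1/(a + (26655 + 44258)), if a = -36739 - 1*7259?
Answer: 1/26915 ≈ 3.7154e-5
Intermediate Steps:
a = -43998 (a = -36739 - 7259 = -43998)
1/(a + (26655 + 44258)) = 1/(-43998 + (26655 + 44258)) = 1/(-43998 + 70913) = 1/26915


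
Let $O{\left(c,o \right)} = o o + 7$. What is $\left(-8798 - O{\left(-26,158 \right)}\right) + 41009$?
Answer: $7240$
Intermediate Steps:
$O{\left(c,o \right)} = 7 + o^{2}$ ($O{\left(c,o \right)} = o^{2} + 7 = 7 + o^{2}$)
$\left(-8798 - O{\left(-26,158 \right)}\right) + 41009 = \left(-8798 - \left(7 + 158^{2}\right)\right) + 41009 = \left(-8798 - \left(7 + 24964\right)\right) + 41009 = \left(-8798 - 24971\right) + 41009 = -33769 + 41009 = 7240$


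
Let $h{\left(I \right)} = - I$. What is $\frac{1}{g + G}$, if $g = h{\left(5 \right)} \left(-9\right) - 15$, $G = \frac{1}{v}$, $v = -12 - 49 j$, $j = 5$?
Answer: $\frac{257}{7709} \approx 0.033338$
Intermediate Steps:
$v = -257$ ($v = -12 - 245 = -257$)
$G = - \frac{1}{257}$ ($G = \frac{1}{-257} = - \frac{1}{257} \approx -0.0038911$)
$g = 30$ ($g = \left(-1\right) 5 \left(-9\right) - 15 = \left(-5\right) \left(-9\right) - 15 = 45 - 15 = 30$)
$\frac{1}{g + G} = \frac{1}{30 - \frac{1}{257}} = \frac{1}{\frac{7709}{257}} = \frac{257}{7709}$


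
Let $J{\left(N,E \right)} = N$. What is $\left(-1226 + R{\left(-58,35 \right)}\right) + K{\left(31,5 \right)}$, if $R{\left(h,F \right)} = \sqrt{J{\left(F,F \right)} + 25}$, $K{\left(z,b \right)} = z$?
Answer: $-1195 + 2 \sqrt{15} \approx -1187.3$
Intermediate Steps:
$R{\left(h,F \right)} = \sqrt{25 + F}$ ($R{\left(h,F \right)} = \sqrt{F + 25} = \sqrt{25 + F}$)
$\left(-1226 + R{\left(-58,35 \right)}\right) + K{\left(31,5 \right)} = \left(-1226 + \sqrt{25 + 35}\right) + 31 = \left(-1226 + \sqrt{60}\right) + 31 = \left(-1226 + 2 \sqrt{15}\right) + 31 = -1195 + 2 \sqrt{15}$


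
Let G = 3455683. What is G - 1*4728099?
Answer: -1272416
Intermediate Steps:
G - 1*4728099 = 3455683 - 1*4728099 = 3455683 - 4728099 = -1272416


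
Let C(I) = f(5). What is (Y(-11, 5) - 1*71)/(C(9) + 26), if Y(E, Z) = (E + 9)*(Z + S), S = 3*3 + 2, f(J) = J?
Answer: -103/31 ≈ -3.3226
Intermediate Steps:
S = 11 (S = 9 + 2 = 11)
C(I) = 5
Y(E, Z) = (9 + E)*(11 + Z) (Y(E, Z) = (E + 9)*(Z + 11) = (9 + E)*(11 + Z))
(Y(-11, 5) - 1*71)/(C(9) + 26) = ((99 + 9*5 + 11*(-11) - 11*5) - 1*71)/(5 + 26) = ((99 + 45 - 121 - 55) - 71)/31 = (-32 - 71)*(1/31) = -103*1/31 = -103/31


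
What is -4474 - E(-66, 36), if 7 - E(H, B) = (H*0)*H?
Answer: -4481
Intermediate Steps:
E(H, B) = 7 (E(H, B) = 7 - H*0*H = 7 - 0*H = 7 - 1*0 = 7 + 0 = 7)
-4474 - E(-66, 36) = -4474 - 1*7 = -4474 - 7 = -4481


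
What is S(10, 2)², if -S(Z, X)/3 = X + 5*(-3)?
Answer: 1521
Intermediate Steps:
S(Z, X) = 45 - 3*X (S(Z, X) = -3*(X + 5*(-3)) = -3*(X - 15) = -3*(-15 + X) = 45 - 3*X)
S(10, 2)² = (45 - 3*2)² = (45 - 6)² = 39² = 1521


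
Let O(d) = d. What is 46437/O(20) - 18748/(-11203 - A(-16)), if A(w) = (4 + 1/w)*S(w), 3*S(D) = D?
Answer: 259816747/111820 ≈ 2323.5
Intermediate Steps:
S(D) = D/3
A(w) = w*(4 + 1/w)/3 (A(w) = (4 + 1/w)*(w/3) = w*(4 + 1/w)/3)
46437/O(20) - 18748/(-11203 - A(-16)) = 46437/20 - 18748/(-11203 - (1/3 + (4/3)*(-16))) = 46437*(1/20) - 18748/(-11203 - (1/3 - 64/3)) = 46437/20 - 18748/(-11203 - 1*(-21)) = 46437/20 - 18748/(-11203 + 21) = 46437/20 - 18748/(-11182) = 46437/20 - 18748*(-1/11182) = 46437/20 + 9374/5591 = 259816747/111820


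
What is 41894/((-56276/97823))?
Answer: -186281671/2558 ≈ -72823.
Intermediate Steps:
41894/((-56276/97823)) = 41894/((-56276*1/97823)) = 41894/(-5116/8893) = 41894*(-8893/5116) = -186281671/2558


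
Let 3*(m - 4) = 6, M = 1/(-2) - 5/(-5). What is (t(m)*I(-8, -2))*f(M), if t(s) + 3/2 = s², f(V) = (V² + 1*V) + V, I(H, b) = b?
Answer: -345/4 ≈ -86.250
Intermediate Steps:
M = ½ (M = 1*(-½) - 5*(-⅕) = -½ + 1 = ½ ≈ 0.50000)
m = 6 (m = 4 + (⅓)*6 = 4 + 2 = 6)
f(V) = V² + 2*V (f(V) = (V² + V) + V = (V + V²) + V = V² + 2*V)
t(s) = -3/2 + s²
(t(m)*I(-8, -2))*f(M) = ((-3/2 + 6²)*(-2))*((2 + ½)/2) = ((-3/2 + 36)*(-2))*((½)*(5/2)) = ((69/2)*(-2))*(5/4) = -69*5/4 = -345/4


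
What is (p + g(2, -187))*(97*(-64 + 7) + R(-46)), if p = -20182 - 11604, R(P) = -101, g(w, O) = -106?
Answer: 179551960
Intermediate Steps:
p = -31786
(p + g(2, -187))*(97*(-64 + 7) + R(-46)) = (-31786 - 106)*(97*(-64 + 7) - 101) = -31892*(97*(-57) - 101) = -31892*(-5529 - 101) = -31892*(-5630) = 179551960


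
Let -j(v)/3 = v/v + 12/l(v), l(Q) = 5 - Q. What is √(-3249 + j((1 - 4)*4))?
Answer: 2*I*√235110/17 ≈ 57.045*I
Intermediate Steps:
j(v) = -3 - 36/(5 - v) (j(v) = -3*(v/v + 12/(5 - v)) = -3*(1 + 12/(5 - v)) = -3 - 36/(5 - v))
√(-3249 + j((1 - 4)*4)) = √(-3249 + 3*(17 - (1 - 4)*4)/(-5 + (1 - 4)*4)) = √(-3249 + 3*(17 - (-3)*4)/(-5 - 3*4)) = √(-3249 + 3*(17 - 1*(-12))/(-5 - 12)) = √(-3249 + 3*(17 + 12)/(-17)) = √(-3249 + 3*(-1/17)*29) = √(-3249 - 87/17) = √(-55320/17) = 2*I*√235110/17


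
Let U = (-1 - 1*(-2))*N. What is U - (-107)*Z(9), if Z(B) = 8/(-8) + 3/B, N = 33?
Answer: -115/3 ≈ -38.333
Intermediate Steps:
U = 33 (U = (-1 - 1*(-2))*33 = (-1 + 2)*33 = 1*33 = 33)
Z(B) = -1 + 3/B (Z(B) = 8*(-⅛) + 3/B = -1 + 3/B)
U - (-107)*Z(9) = 33 - (-107)*(3 - 1*9)/9 = 33 - (-107)*(3 - 9)/9 = 33 - (-107)*(⅑)*(-6) = 33 - (-107)*(-2)/3 = 33 - 107*⅔ = 33 - 214/3 = -115/3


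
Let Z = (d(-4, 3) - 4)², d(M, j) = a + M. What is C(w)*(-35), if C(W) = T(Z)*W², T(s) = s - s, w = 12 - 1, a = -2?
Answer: 0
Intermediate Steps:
w = 11
d(M, j) = -2 + M
Z = 100 (Z = ((-2 - 4) - 4)² = (-6 - 4)² = (-10)² = 100)
T(s) = 0
C(W) = 0 (C(W) = 0*W² = 0)
C(w)*(-35) = 0*(-35) = 0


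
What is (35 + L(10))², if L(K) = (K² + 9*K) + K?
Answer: 55225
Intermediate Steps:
L(K) = K² + 10*K
(35 + L(10))² = (35 + 10*(10 + 10))² = (35 + 10*20)² = (35 + 200)² = 235² = 55225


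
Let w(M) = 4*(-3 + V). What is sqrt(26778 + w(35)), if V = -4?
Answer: 5*sqrt(1070) ≈ 163.55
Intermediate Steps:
w(M) = -28 (w(M) = 4*(-3 - 4) = 4*(-7) = -28)
sqrt(26778 + w(35)) = sqrt(26778 - 28) = sqrt(26750) = 5*sqrt(1070)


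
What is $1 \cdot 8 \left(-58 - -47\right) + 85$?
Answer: $-3$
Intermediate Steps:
$1 \cdot 8 \left(-58 - -47\right) + 85 = 8 \left(-58 + 47\right) + 85 = 8 \left(-11\right) + 85 = -88 + 85 = -3$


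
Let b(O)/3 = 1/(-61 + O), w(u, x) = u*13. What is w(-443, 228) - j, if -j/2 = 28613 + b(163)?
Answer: 874940/17 ≈ 51467.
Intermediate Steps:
w(u, x) = 13*u
b(O) = 3/(-61 + O)
j = -972843/17 (j = -2*(28613 + 3/(-61 + 163)) = -2*(28613 + 3/102) = -2*(28613 + 3*(1/102)) = -2*(28613 + 1/34) = -2*972843/34 = -972843/17 ≈ -57226.)
w(-443, 228) - j = 13*(-443) - 1*(-972843/17) = -5759 + 972843/17 = 874940/17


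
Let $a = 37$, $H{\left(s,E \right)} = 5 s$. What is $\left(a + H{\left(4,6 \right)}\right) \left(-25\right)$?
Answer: $-1425$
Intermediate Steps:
$\left(a + H{\left(4,6 \right)}\right) \left(-25\right) = \left(37 + 5 \cdot 4\right) \left(-25\right) = \left(37 + 20\right) \left(-25\right) = 57 \left(-25\right) = -1425$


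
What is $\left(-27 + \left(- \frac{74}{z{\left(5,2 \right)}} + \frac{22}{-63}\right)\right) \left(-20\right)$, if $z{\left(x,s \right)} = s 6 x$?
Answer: $\frac{36014}{63} \approx 571.65$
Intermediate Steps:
$z{\left(x,s \right)} = 6 s x$
$\left(-27 + \left(- \frac{74}{z{\left(5,2 \right)}} + \frac{22}{-63}\right)\right) \left(-20\right) = \left(-27 + \left(- \frac{74}{6 \cdot 2 \cdot 5} + \frac{22}{-63}\right)\right) \left(-20\right) = \left(-27 + \left(- \frac{74}{60} + 22 \left(- \frac{1}{63}\right)\right)\right) \left(-20\right) = \left(-27 - \frac{997}{630}\right) \left(-20\right) = \left(- \frac{18007}{630}\right) \left(-20\right) = \frac{36014}{63}$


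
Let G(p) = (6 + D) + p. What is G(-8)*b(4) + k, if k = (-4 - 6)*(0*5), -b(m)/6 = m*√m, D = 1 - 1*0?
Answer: 48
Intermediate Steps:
D = 1 (D = 1 + 0 = 1)
b(m) = -6*m^(3/2) (b(m) = -6*m*√m = -6*m^(3/2))
G(p) = 7 + p (G(p) = (6 + 1) + p = 7 + p)
k = 0 (k = -10*0 = 0)
G(-8)*b(4) + k = (7 - 8)*(-6*4^(3/2)) + 0 = -(-6)*8 + 0 = -1*(-48) + 0 = 48 + 0 = 48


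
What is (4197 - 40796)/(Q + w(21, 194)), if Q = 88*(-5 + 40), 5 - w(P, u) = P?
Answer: -36599/3064 ≈ -11.945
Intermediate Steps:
w(P, u) = 5 - P
Q = 3080 (Q = 88*35 = 3080)
(4197 - 40796)/(Q + w(21, 194)) = (4197 - 40796)/(3080 + (5 - 1*21)) = -36599/(3080 + (5 - 21)) = -36599/(3080 - 16) = -36599/3064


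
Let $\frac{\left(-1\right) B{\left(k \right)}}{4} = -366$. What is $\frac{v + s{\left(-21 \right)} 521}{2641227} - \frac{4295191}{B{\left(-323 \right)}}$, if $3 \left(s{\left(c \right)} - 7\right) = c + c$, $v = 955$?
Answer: $- \frac{3781526126815}{1288918776} \approx -2933.9$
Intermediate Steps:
$B{\left(k \right)} = 1464$ ($B{\left(k \right)} = \left(-4\right) \left(-366\right) = 1464$)
$s{\left(c \right)} = 7 + \frac{2 c}{3}$ ($s{\left(c \right)} = 7 + \frac{c + c}{3} = 7 + \frac{2 c}{3}$)
$\frac{v + s{\left(-21 \right)} 521}{2641227} - \frac{4295191}{B{\left(-323 \right)}} = \frac{955 + \left(7 + \frac{2}{3} \left(-21\right)\right) 521}{2641227} - \frac{4295191}{1464} = \left(955 + \left(7 - 14\right) 521\right) \frac{1}{2641227} - \frac{4295191}{1464} = \left(955 - 3647\right) \frac{1}{2641227} - \frac{4295191}{1464} = \left(-2692\right) \frac{1}{2641227} - \frac{4295191}{1464} = - \frac{2692}{2641227} - \frac{4295191}{1464} = - \frac{3781526126815}{1288918776}$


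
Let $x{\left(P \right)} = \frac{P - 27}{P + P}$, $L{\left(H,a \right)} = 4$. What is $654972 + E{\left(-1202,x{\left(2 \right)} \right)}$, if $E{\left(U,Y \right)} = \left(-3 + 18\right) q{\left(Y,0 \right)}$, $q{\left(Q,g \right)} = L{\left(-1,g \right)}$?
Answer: $655032$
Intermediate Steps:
$x{\left(P \right)} = \frac{-27 + P}{2 P}$
$q{\left(Q,g \right)} = 4$
$E{\left(U,Y \right)} = 60$ ($E{\left(U,Y \right)} = \left(-3 + 18\right) 4 = 15 \cdot 4 = 60$)
$654972 + E{\left(-1202,x{\left(2 \right)} \right)} = 654972 + 60 = 655032$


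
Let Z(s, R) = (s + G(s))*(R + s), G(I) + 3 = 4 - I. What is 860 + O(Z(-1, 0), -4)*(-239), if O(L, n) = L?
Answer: 1099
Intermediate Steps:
G(I) = 1 - I (G(I) = -3 + (4 - I) = 1 - I)
Z(s, R) = R + s (Z(s, R) = (s + (1 - s))*(R + s) = 1*(R + s) = R + s)
860 + O(Z(-1, 0), -4)*(-239) = 860 + (0 - 1)*(-239) = 860 - 1*(-239) = 860 + 239 = 1099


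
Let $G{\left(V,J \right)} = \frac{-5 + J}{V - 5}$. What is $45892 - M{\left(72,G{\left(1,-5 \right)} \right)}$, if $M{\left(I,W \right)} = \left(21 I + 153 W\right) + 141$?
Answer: $\frac{87713}{2} \approx 43857.0$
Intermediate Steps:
$G{\left(V,J \right)} = \frac{-5 + J}{-5 + V}$
$M{\left(I,W \right)} = 141 + 21 I + 153 W$
$45892 - M{\left(72,G{\left(1,-5 \right)} \right)} = 45892 - \left(141 + 21 \cdot 72 + 153 \frac{-5 - 5}{-5 + 1}\right) = 45892 - \left(141 + 1512 + 153 \frac{1}{-4} \left(-10\right)\right) = 45892 - \left(141 + 1512 + 153 \left(\left(- \frac{1}{4}\right) \left(-10\right)\right)\right) = 45892 - \left(141 + 1512 + 153 \cdot \frac{5}{2}\right) = 45892 - \left(141 + 1512 + \frac{765}{2}\right) = 45892 - \frac{4071}{2} = \frac{87713}{2}$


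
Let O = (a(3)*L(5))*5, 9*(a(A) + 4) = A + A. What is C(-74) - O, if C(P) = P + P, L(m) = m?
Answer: -194/3 ≈ -64.667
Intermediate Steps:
a(A) = -4 + 2*A/9 (a(A) = -4 + (A + A)/9 = -4 + (2*A)/9 = -4 + 2*A/9)
C(P) = 2*P
O = -250/3 (O = ((-4 + (2/9)*3)*5)*5 = ((-4 + ⅔)*5)*5 = -10/3*5*5 = -50/3*5 = -250/3 ≈ -83.333)
C(-74) - O = 2*(-74) - 1*(-250/3) = -148 + 250/3 = -194/3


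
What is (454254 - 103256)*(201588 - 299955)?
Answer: -34526620266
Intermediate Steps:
(454254 - 103256)*(201588 - 299955) = 350998*(-98367) = -34526620266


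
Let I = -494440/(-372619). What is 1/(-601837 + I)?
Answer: -372619/224255406663 ≈ -1.6616e-6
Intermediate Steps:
I = 494440/372619 (I = -494440*(-1/372619) = 494440/372619 ≈ 1.3269)
1/(-601837 + I) = 1/(-601837 + 494440/372619) = 1/(-224255406663/372619) = -372619/224255406663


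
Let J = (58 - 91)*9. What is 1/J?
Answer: -1/297 ≈ -0.0033670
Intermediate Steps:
J = -297 (J = -33*9 = -297)
1/J = 1/(-297) = -1/297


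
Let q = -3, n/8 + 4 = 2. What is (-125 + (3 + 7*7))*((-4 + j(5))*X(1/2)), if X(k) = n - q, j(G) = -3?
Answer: -6643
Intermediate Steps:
n = -16 (n = -32 + 8*2 = -32 + 16 = -16)
X(k) = -13 (X(k) = -16 - 1*(-3) = -16 + 3 = -13)
(-125 + (3 + 7*7))*((-4 + j(5))*X(1/2)) = (-125 + (3 + 7*7))*((-4 - 3)*(-13)) = (-125 + (3 + 49))*(-7*(-13)) = (-125 + 52)*91 = -73*91 = -6643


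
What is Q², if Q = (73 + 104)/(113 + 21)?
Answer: 31329/17956 ≈ 1.7448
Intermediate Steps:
Q = 177/134 ≈ 1.3209
Q² = (177/134)² = 31329/17956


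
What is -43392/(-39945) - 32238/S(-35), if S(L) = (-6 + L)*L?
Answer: -81698626/3821405 ≈ -21.379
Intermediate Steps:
S(L) = L*(-6 + L)
-43392/(-39945) - 32238/S(-35) = -43392/(-39945) - 32238*(-1/(35*(-6 - 35))) = -43392*(-1/39945) - 32238/((-35*(-41))) = 14464/13315 - 32238/1435 = -81698626/3821405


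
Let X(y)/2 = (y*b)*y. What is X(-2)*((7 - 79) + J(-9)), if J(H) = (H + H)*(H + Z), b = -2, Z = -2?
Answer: -2016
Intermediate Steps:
J(H) = 2*H*(-2 + H) (J(H) = (H + H)*(H - 2) = (2*H)*(-2 + H) = 2*H*(-2 + H))
X(y) = -4*y² (X(y) = 2*((y*(-2))*y) = 2*((-2*y)*y) = 2*(-2*y²) = -4*y²)
X(-2)*((7 - 79) + J(-9)) = (-4*(-2)²)*((7 - 79) + 2*(-9)*(-2 - 9)) = (-4*4)*(-72 + 2*(-9)*(-11)) = -16*(-72 + 198) = -16*126 = -2016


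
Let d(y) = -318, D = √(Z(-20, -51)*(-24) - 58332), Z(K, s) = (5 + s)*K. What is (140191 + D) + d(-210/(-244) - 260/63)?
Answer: 139873 + 2*I*√20103 ≈ 1.3987e+5 + 283.57*I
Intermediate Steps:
Z(K, s) = K*(5 + s)
D = 2*I*√20103 (D = √(-20*(5 - 51)*(-24) - 58332) = √(-20*(-46)*(-24) - 58332) = √(920*(-24) - 58332) = √(-22080 - 58332) = √(-80412) = 2*I*√20103 ≈ 283.57*I)
(140191 + D) + d(-210/(-244) - 260/63) = (140191 + 2*I*√20103) - 318 = 139873 + 2*I*√20103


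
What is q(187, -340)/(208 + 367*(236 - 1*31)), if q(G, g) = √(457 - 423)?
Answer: √34/75443 ≈ 7.7290e-5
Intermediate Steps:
q(G, g) = √34
q(187, -340)/(208 + 367*(236 - 1*31)) = √34/(208 + 367*(236 - 1*31)) = √34/(208 + 367*(236 - 31)) = √34/(208 + 367*205) = √34/(208 + 75235) = √34/75443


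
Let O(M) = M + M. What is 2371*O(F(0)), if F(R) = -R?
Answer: 0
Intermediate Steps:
O(M) = 2*M
2371*O(F(0)) = 2371*(2*(-1*0)) = 2371*(2*0) = 2371*0 = 0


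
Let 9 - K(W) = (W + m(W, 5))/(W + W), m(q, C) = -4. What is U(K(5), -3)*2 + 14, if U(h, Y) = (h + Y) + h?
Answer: 218/5 ≈ 43.600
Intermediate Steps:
K(W) = 9 - (-4 + W)/(2*W) (K(W) = 9 - (W - 4)/(W + W) = 9 - (-4 + W)/(2*W))
U(h, Y) = Y + 2*h (U(h, Y) = (Y + h) + h = Y + 2*h)
U(K(5), -3)*2 + 14 = (-3 + 2*(17/2 + 2/5))*2 + 14 = (-3 + 2*(89/10))*2 + 14 = (-3 + 89/5)*2 + 14 = (74/5)*2 + 14 = 148/5 + 14 = 218/5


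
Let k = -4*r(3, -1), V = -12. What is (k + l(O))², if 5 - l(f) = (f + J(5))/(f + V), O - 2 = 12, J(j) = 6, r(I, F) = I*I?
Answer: 1681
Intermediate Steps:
r(I, F) = I²
O = 14 (O = 2 + 12 = 14)
l(f) = 5 - (6 + f)/(-12 + f) (l(f) = 5 - (f + 6)/(f - 12) = 5 - (6 + f)/(-12 + f))
k = -36 (k = -4*3² = -4*9 = -36)
(k + l(O))² = (-36 + 2*(-33 + 2*14)/(-12 + 14))² = (-36 + 2*(-33 + 28)/2)² = (-36 + 2*(½)*(-5))² = (-36 - 5)² = (-41)² = 1681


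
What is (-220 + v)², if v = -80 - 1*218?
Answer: 268324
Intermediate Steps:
v = -298 (v = -80 - 218 = -298)
(-220 + v)² = (-220 - 298)² = (-518)² = 268324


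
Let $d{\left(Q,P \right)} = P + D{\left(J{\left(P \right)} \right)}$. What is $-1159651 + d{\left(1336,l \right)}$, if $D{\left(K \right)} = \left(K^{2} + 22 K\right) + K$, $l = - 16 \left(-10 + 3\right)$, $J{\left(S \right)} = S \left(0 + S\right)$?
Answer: $156480909$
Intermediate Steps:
$J{\left(S \right)} = S^{2}$ ($J{\left(S \right)} = S S = S^{2}$)
$l = 112$ ($l = \left(-16\right) \left(-7\right) = 112$)
$D{\left(K \right)} = K^{2} + 23 K$
$d{\left(Q,P \right)} = P + P^{2} \left(23 + P^{2}\right)$
$-1159651 + d{\left(1336,l \right)} = -1159651 + 112 \left(1 + 112 \left(23 + 112^{2}\right)\right) = -1159651 + 112 \left(1 + 112 \left(23 + 12544\right)\right) = -1159651 + 112 \left(1 + 112 \cdot 12567\right) = -1159651 + 112 \left(1 + 1407504\right) = -1159651 + 112 \cdot 1407505 = -1159651 + 157640560 = 156480909$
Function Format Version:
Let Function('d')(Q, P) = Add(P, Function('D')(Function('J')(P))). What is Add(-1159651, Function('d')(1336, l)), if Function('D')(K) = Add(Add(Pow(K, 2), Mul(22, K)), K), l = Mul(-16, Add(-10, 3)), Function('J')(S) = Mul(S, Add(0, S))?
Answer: 156480909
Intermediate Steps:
Function('J')(S) = Pow(S, 2) (Function('J')(S) = Mul(S, S) = Pow(S, 2))
l = 112 (l = Mul(-16, -7) = 112)
Function('D')(K) = Add(Pow(K, 2), Mul(23, K))
Function('d')(Q, P) = Add(P, Mul(Pow(P, 2), Add(23, Pow(P, 2))))
Add(-1159651, Function('d')(1336, l)) = Add(-1159651, Mul(112, Add(1, Mul(112, Add(23, Pow(112, 2)))))) = Add(-1159651, Mul(112, Add(1, Mul(112, Add(23, 12544))))) = Add(-1159651, Mul(112, Add(1, Mul(112, 12567)))) = Add(-1159651, Mul(112, Add(1, 1407504))) = Add(-1159651, Mul(112, 1407505)) = Add(-1159651, 157640560) = 156480909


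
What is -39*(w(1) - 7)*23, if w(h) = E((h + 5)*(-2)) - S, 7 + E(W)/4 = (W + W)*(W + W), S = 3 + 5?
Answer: -2028117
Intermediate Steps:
S = 8
E(W) = -28 + 16*W² (E(W) = -28 + 4*((W + W)*(W + W)) = -28 + 4*((2*W)*(2*W)) = -28 + 4*(4*W²) = -28 + 16*W²)
w(h) = -36 + 16*(-10 - 2*h)² (w(h) = (-28 + 16*((h + 5)*(-2))²) - 1*8 = (-28 + 16*((5 + h)*(-2))²) - 8 = (-28 + 16*(-10 - 2*h)²) - 8 = -36 + 16*(-10 - 2*h)²)
-39*(w(1) - 7)*23 = -39*((-36 + 64*(5 + 1)²) - 7)*23 = -39*((-36 + 64*6²) - 7)*23 = -39*((-36 + 64*36) - 7)*23 = -39*((-36 + 2304) - 7)*23 = -39*(2268 - 7)*23 = -88179*23 = -39*52003 = -2028117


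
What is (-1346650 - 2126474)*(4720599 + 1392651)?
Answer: -21232075293000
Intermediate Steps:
(-1346650 - 2126474)*(4720599 + 1392651) = -3473124*6113250 = -21232075293000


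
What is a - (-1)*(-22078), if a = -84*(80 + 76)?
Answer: -35182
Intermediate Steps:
a = -13104 (a = -84*156 = -13104)
a - (-1)*(-22078) = -13104 - (-1)*(-22078) = -13104 - 1*22078 = -13104 - 22078 = -35182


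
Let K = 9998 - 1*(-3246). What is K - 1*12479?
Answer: 765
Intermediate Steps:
K = 13244 (K = 9998 + 3246 = 13244)
K - 1*12479 = 13244 - 1*12479 = 13244 - 12479 = 765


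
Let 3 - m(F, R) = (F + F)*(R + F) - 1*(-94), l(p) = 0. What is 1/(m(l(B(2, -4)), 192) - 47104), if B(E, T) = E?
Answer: -1/47195 ≈ -2.1189e-5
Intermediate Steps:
m(F, R) = -91 - 2*F*(F + R) (m(F, R) = 3 - ((F + F)*(R + F) - 1*(-94)) = 3 - ((2*F)*(F + R) + 94) = 3 - (2*F*(F + R) + 94) = 3 - (94 + 2*F*(F + R)) = 3 + (-94 - 2*F*(F + R)) = -91 - 2*F*(F + R))
1/(m(l(B(2, -4)), 192) - 47104) = 1/((-91 - 2*0² - 2*0*192) - 47104) = 1/((-91 - 2*0 + 0) - 47104) = 1/((-91 + 0 + 0) - 47104) = 1/(-91 - 47104) = 1/(-47195) = -1/47195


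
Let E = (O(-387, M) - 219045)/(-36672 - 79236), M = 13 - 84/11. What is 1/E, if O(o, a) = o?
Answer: 9659/18286 ≈ 0.52822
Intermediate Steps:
M = 59/11 (M = 13 - 84/11 = 59/11 ≈ 5.3636)
E = 18286/9659 (E = (-387 - 219045)/(-36672 - 79236) = -219432/(-115908) = -219432*(-1/115908) = 18286/9659 ≈ 1.8932)
1/E = 1/(18286/9659) = 9659/18286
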